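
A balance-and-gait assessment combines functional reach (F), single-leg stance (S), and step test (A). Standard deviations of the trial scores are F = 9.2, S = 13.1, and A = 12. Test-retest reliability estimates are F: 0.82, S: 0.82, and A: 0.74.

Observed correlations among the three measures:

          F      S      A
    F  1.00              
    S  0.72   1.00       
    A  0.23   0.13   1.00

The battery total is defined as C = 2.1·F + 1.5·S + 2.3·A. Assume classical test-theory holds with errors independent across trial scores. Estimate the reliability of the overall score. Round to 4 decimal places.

0.8636

Var(C) = 2.1²·9.2² + 1.5²·13.1² + 2.3²·12² + 2·[3.15·9.2·13.1·0.72 + 4.83·9.2·12·0.23 + 3.45·13.1·12·0.13] = 1521.14 + 932.974 = 2454.12.
With uncorrelated errors the cross-covariances are all true-score covariance, so they carry over unchanged; only the diagonal terms shrink to ρᵢσᵢ².
True-score variance = [2.1²·9.2²·0.82 + 1.5²·13.1²·0.82 + 2.3²·12²·0.74] + 932.974 = 1186.4 + 932.974 = 2119.37.
Reliability = 2119.37 / 2454.12 = 0.8636.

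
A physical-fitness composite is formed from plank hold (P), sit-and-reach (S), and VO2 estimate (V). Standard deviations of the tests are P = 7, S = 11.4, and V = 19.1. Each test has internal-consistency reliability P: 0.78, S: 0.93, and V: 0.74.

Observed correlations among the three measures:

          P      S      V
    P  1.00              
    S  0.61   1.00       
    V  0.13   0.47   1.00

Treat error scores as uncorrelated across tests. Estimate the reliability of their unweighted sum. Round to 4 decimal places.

Var(P+S+V) = 7² + 11.4² + 19.1² + 2·[7·11.4·0.61 + 7·19.1·0.13 + 11.4·19.1·0.47] = 543.77 + 336.794 = 880.564.
Because errors are independent across components, Cov(Tᵢ,Tⱼ) = Cov(Xᵢ,Xⱼ); the off-diagonal part of the true-score variance is the same as above.
True-score variance = [7²·0.78 + 11.4²·0.93 + 19.1²·0.74] + 336.794 = 429.042 + 336.794 = 765.836.
Reliability = 765.836 / 880.564 = 0.8697.

0.8697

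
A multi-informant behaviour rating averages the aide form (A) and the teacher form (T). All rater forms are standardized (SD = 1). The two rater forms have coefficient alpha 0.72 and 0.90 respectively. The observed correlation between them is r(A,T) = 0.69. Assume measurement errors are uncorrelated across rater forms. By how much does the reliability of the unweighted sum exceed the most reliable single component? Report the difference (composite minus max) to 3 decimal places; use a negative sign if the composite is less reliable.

-0.012

Var(sum) = 2 + 1.38 = 3.38; true-score variance = 1.62 + 1.38 = 3; composite reliability = 0.8876.
Max component reliability = 0.9000.
Difference = 0.8876 − 0.9000 = -0.012.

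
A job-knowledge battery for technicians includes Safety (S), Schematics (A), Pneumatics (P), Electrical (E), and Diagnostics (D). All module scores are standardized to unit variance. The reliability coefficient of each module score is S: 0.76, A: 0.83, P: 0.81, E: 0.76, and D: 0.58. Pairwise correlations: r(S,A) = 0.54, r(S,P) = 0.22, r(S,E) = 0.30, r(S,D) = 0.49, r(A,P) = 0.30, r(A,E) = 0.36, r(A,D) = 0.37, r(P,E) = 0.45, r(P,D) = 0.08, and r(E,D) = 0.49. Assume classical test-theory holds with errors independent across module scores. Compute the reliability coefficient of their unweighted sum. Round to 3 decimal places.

0.897

Var(S+A+P+E+D) = 5 + 2·[0.54 + 0.22 + 0.30 + 0.49 + 0.30 + 0.36 + 0.37 + 0.45 + 0.08 + 0.49] = 5 + 7.2 = 12.2.
Under uncorrelated errors the observed covariances equal the true-score covariances, so only the own-variance terms attenuate.
True-score variance = [0.76 + 0.83 + 0.81 + 0.76 + 0.58] + 7.2 = 3.74 + 7.2 = 10.94.
Reliability = 10.94 / 12.2 = 0.897.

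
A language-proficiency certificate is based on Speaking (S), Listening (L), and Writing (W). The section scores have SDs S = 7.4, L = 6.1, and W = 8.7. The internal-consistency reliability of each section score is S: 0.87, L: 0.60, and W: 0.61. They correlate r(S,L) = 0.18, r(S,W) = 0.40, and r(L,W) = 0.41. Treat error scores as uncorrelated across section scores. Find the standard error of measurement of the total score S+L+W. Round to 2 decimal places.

Var(total) = 167.66 + 111.272 = 278.932.
True-score variance = 116.138 + 111.272 = 227.41, so reliability = 0.8153.
Error variance = 278.932 − 227.41 = 51.5219; SEM = √51.5219 = 7.18.

7.18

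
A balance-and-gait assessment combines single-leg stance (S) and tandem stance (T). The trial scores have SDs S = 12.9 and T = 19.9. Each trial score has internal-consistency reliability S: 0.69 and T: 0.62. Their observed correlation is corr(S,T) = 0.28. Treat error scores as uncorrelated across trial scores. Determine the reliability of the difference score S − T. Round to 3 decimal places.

0.517

Var(S−T) = 12.9² + 19.9² − 2·12.9·19.9·0.28 = 562.42 − 143.758 = 418.662.
Under uncorrelated errors the observed covariances equal the true-score covariances, so only the own-variance terms attenuate.
True-score variance = [12.9²·0.69 + 19.9²·0.62] − 143.758 = 360.349 − 143.758 = 216.591.
Reliability = 216.591 / 418.662 = 0.517.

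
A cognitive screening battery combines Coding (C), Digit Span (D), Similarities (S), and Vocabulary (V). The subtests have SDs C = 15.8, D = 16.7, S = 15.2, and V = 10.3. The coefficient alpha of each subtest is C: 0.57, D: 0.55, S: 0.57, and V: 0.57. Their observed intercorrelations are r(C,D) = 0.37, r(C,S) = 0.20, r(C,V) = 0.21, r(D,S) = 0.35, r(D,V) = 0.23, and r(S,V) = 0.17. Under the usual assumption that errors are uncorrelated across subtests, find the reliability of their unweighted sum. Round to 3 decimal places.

0.754

Var(C+D+S+V) = 15.8² + 16.7² + 15.2² + 10.3² + 2·[15.8·16.7·0.37 + 15.8·15.2·0.20 + 15.8·10.3·0.21 + 16.7·15.2·0.35 + 16.7·10.3·0.23 + 15.2·10.3·0.17] = 865.66 + 669.714 = 1535.37.
Under uncorrelated errors the observed covariances equal the true-score covariances, so only the own-variance terms attenuate.
True-score variance = [15.8²·0.57 + 16.7²·0.55 + 15.2²·0.57 + 10.3²·0.57] + 669.714 = 487.848 + 669.714 = 1157.56.
Reliability = 1157.56 / 1535.37 = 0.754.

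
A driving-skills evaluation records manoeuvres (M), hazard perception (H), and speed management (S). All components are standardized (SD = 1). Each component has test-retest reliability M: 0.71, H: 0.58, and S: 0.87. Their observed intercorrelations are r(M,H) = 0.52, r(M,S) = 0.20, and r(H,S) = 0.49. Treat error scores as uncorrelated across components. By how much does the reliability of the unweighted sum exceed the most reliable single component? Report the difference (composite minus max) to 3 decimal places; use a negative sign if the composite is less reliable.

Var(sum) = 3 + 2.42 = 5.42; true-score variance = 2.16 + 2.42 = 4.58; composite reliability = 0.8450.
Max component reliability = 0.8700.
Difference = 0.8450 − 0.8700 = -0.025.

-0.025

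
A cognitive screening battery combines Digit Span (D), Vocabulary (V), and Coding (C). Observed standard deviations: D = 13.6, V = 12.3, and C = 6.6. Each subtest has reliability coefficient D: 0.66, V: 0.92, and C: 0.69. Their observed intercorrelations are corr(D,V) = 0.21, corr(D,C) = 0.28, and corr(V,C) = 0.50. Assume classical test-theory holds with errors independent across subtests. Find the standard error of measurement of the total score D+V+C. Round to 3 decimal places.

Var(total) = 379.81 + 201.703 = 581.513.
True-score variance = 291.317 + 201.703 = 493.02, so reliability = 0.8478.
Error variance = 581.513 − 493.02 = 88.4932; SEM = √88.4932 = 9.407.

9.407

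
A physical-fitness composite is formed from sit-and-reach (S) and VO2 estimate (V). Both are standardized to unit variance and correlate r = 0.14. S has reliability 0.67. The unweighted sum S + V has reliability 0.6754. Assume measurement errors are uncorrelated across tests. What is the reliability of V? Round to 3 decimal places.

Var(S+V) = 2 + 2·0.14 = 2.280.
True-score variance = ρ_S + ρ_V + 2·0.14, so 0.6754 = (0.67 + ρ_V + 0.28) / 2.280.
ρ_V = 0.6754·2.280 − 0.67 − 0.28 = 0.590.

0.590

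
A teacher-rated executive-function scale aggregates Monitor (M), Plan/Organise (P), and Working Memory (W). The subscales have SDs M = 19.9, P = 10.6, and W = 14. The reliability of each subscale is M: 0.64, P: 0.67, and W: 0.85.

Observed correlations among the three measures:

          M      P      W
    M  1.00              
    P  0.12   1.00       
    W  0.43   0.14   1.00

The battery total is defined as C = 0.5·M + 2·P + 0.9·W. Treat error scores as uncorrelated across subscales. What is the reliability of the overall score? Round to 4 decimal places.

0.7791

Var(C) = 0.5²·19.9² + 2²·10.6² + 0.9²·14² + 2·[19.9·10.6·0.12 + 0.45·19.9·14·0.43 + 1.8·10.6·14·0.14] = 707.202 + 233.237 = 940.44.
Under uncorrelated errors the observed covariances equal the true-score covariances, so only the own-variance terms attenuate.
True-score variance = [0.5²·19.9²·0.64 + 2²·10.6²·0.67 + 0.9²·14²·0.85] + 233.237 = 499.432 + 233.237 = 732.67.
Reliability = 732.67 / 940.44 = 0.7791.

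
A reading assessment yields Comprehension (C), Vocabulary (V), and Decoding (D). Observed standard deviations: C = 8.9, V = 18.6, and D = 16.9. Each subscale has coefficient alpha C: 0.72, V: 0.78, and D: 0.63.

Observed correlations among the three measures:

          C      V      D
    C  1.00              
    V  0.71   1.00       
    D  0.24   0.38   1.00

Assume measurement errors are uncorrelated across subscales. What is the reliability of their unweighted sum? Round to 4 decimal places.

Var(C+V+D) = 8.9² + 18.6² + 16.9² + 2·[8.9·18.6·0.71 + 8.9·16.9·0.24 + 18.6·16.9·0.38] = 710.78 + 546.162 = 1256.94.
With uncorrelated errors the cross-covariances are all true-score covariance, so they carry over unchanged; only the diagonal terms shrink to ρᵢσᵢ².
True-score variance = [8.9²·0.72 + 18.6²·0.78 + 16.9²·0.63] + 546.162 = 506.814 + 546.162 = 1052.98.
Reliability = 1052.98 / 1256.94 = 0.8377.

0.8377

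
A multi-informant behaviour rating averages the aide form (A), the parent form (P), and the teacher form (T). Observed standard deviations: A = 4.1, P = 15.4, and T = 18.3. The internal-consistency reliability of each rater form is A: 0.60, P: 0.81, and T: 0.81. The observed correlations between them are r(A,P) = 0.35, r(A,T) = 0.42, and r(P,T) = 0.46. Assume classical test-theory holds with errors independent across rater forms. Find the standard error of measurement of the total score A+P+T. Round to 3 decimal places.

10.743

Var(total) = 588.86 + 366.498 = 955.358.
True-score variance = 473.447 + 366.498 = 839.944, so reliability = 0.8792.
Error variance = 955.358 − 839.944 = 115.413; SEM = √115.413 = 10.743.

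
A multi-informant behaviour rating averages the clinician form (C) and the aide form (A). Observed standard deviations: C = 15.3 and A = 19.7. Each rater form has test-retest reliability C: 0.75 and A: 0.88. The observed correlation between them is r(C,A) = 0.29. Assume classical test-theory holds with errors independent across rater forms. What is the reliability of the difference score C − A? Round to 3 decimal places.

0.765

Var(C−A) = 15.3² + 19.7² − 2·15.3·19.7·0.29 = 622.18 − 174.818 = 447.362.
Under uncorrelated errors the observed covariances equal the true-score covariances, so only the own-variance terms attenuate.
True-score variance = [15.3²·0.75 + 19.7²·0.88] − 174.818 = 517.087 − 174.818 = 342.269.
Reliability = 342.269 / 447.362 = 0.765.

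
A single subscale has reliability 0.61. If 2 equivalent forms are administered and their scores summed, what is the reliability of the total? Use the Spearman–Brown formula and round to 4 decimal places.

ρ_k = kρ / (1 + (k−1)ρ) = 2·0.61 / (1 + 1·0.61) = 1.220 / 1.610 = 0.7578.

0.7578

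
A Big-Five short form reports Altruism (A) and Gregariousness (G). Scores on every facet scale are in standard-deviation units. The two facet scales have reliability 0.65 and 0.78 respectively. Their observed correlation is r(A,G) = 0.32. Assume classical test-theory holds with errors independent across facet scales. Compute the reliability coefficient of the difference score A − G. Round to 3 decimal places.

Var(A−G) = 1 + 1 − 2·0.32 = 2 − 0.64 = 1.36.
Because errors are independent across components, Cov(Tᵢ,Tⱼ) = Cov(Xᵢ,Xⱼ); the off-diagonal part of the true-score variance is the same as above.
True-score variance = [0.65 + 0.78] − 0.64 = 1.43 − 0.64 = 0.79.
Reliability = 0.79 / 1.36 = 0.581.

0.581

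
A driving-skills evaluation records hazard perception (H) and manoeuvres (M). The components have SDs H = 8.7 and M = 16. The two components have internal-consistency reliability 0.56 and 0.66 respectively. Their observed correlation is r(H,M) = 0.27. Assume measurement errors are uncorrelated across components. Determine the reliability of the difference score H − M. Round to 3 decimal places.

0.531

Var(H−M) = 8.7² + 16² − 2·8.7·16·0.27 = 331.69 − 75.168 = 256.522.
Because errors are independent across components, Cov(Tᵢ,Tⱼ) = Cov(Xᵢ,Xⱼ); the off-diagonal part of the true-score variance is the same as above.
True-score variance = [8.7²·0.56 + 16²·0.66] − 75.168 = 211.346 − 75.168 = 136.178.
Reliability = 136.178 / 256.522 = 0.531.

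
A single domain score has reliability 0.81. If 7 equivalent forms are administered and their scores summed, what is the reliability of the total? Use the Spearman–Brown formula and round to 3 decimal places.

0.968

ρ_k = kρ / (1 + (k−1)ρ) = 7·0.81 / (1 + 6·0.81) = 5.670 / 5.860 = 0.968.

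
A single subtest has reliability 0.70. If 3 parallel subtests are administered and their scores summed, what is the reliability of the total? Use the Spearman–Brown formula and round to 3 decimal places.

ρ_k = kρ / (1 + (k−1)ρ) = 3·0.70 / (1 + 2·0.70) = 2.100 / 2.400 = 0.875.

0.875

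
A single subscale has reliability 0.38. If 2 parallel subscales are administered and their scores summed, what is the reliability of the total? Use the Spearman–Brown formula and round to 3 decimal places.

ρ_k = kρ / (1 + (k−1)ρ) = 2·0.38 / (1 + 1·0.38) = 0.760 / 1.380 = 0.551.

0.551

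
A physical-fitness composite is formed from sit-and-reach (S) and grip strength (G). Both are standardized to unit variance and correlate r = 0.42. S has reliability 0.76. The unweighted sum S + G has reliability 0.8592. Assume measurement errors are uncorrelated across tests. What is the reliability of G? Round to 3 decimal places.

Var(S+G) = 2 + 2·0.42 = 2.840.
True-score variance = ρ_S + ρ_G + 2·0.42, so 0.8592 = (0.76 + ρ_G + 0.84) / 2.840.
ρ_G = 0.8592·2.840 − 0.76 − 0.84 = 0.840.

0.840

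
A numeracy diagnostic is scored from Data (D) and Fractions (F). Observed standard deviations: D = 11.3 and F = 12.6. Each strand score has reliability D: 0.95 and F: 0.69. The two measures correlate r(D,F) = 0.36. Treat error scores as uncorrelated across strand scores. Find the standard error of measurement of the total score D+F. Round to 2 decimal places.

7.46

Var(total) = 286.45 + 102.514 = 388.964.
True-score variance = 230.85 + 102.514 = 333.363, so reliability = 0.8571.
Error variance = 388.964 − 333.363 = 55.6001; SEM = √55.6001 = 7.46.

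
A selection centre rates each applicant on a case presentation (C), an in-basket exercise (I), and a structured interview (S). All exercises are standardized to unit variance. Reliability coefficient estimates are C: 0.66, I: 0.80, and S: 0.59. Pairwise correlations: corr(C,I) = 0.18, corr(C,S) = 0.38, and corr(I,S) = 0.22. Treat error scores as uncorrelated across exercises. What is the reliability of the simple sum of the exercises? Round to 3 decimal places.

0.792

Var(C+I+S) = 3 + 2·[0.18 + 0.38 + 0.22] = 3 + 1.56 = 4.56.
With uncorrelated errors the cross-covariances are all true-score covariance, so they carry over unchanged; only the diagonal terms shrink to ρᵢσᵢ².
True-score variance = [0.66 + 0.80 + 0.59] + 1.56 = 2.05 + 1.56 = 3.61.
Reliability = 3.61 / 4.56 = 0.792.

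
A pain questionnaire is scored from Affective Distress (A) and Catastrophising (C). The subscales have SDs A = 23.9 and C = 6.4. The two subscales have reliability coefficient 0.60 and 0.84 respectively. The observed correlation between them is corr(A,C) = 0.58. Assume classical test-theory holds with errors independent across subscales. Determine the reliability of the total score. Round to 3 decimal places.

Var(A+C) = 23.9² + 6.4² + 2·[23.9·6.4·0.58] = 612.17 + 177.434 = 789.604.
Because errors are independent across components, Cov(Tᵢ,Tⱼ) = Cov(Xᵢ,Xⱼ); the off-diagonal part of the true-score variance is the same as above.
True-score variance = [23.9²·0.60 + 6.4²·0.84] + 177.434 = 377.132 + 177.434 = 554.566.
Reliability = 554.566 / 789.604 = 0.702.

0.702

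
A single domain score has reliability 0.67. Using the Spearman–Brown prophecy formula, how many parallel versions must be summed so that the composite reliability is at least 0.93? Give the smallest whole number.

7

k ≥ ρ*(1−ρ₁)/(ρ₁(1−ρ*)) = 0.93·0.33 / (0.67·0.07) = 6.544.
Smallest integer k = 7.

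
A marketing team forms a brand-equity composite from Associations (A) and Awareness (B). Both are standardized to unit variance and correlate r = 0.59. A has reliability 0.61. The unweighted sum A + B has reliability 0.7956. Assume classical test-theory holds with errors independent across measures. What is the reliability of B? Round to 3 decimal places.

0.740

Var(A+B) = 2 + 2·0.59 = 3.180.
True-score variance = ρ_A + ρ_B + 2·0.59, so 0.7956 = (0.61 + ρ_B + 1.18) / 3.180.
ρ_B = 0.7956·3.180 − 0.61 − 1.18 = 0.740.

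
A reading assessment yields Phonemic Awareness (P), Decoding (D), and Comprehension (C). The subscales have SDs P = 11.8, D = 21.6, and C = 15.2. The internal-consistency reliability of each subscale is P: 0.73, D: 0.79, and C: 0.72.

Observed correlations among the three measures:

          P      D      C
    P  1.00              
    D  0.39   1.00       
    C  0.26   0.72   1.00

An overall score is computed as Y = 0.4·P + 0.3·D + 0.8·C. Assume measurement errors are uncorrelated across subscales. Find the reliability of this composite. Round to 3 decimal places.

Var(Y) = 0.4²·11.8² + 0.3²·21.6² + 0.8²·15.2² + 2·[0.12·11.8·21.6·0.39 + 0.32·11.8·15.2·0.26 + 0.24·21.6·15.2·0.72] = 212.134 + 167.17 = 379.304.
Under uncorrelated errors the observed covariances equal the true-score covariances, so only the own-variance terms attenuate.
True-score variance = [0.4²·11.8²·0.73 + 0.3²·21.6²·0.79 + 0.8²·15.2²·0.72] + 167.17 = 155.899 + 167.17 = 323.069.
Reliability = 323.069 / 379.304 = 0.852.

0.852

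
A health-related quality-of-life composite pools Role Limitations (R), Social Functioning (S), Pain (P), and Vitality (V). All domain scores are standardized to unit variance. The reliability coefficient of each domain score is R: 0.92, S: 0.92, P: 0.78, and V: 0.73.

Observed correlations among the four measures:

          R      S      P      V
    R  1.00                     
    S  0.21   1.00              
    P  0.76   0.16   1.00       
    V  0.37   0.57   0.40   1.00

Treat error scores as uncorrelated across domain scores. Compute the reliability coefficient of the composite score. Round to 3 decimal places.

0.927

Var(R+S+P+V) = 4 + 2·[0.21 + 0.76 + 0.37 + 0.16 + 0.57 + 0.40] = 4 + 4.94 = 8.94.
Under uncorrelated errors the observed covariances equal the true-score covariances, so only the own-variance terms attenuate.
True-score variance = [0.92 + 0.92 + 0.78 + 0.73] + 4.94 = 3.35 + 4.94 = 8.29.
Reliability = 8.29 / 8.94 = 0.927.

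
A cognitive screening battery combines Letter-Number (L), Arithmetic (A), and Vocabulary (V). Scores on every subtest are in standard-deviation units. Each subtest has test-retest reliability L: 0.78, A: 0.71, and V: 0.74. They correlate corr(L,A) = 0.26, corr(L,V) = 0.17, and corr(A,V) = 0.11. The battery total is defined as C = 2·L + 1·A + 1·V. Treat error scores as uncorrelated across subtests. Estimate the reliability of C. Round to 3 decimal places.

0.820

Var(C) = 2² + 1 + 1 + 2·[2·0.26 + 2·0.17 + 0.11] = 6 + 1.94 = 7.94.
Because errors are independent across components, Cov(Tᵢ,Tⱼ) = Cov(Xᵢ,Xⱼ); the off-diagonal part of the true-score variance is the same as above.
True-score variance = [2²·0.78 + 0.71 + 0.74] + 1.94 = 4.57 + 1.94 = 6.51.
Reliability = 6.51 / 7.94 = 0.820.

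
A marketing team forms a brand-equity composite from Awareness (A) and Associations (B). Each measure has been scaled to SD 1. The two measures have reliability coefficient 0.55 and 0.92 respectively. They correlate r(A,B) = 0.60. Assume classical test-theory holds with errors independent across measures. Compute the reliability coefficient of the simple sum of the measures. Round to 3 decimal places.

Var(A+B) = 2 + 2·[0.60] = 2 + 1.2 = 3.2.
Because errors are independent across components, Cov(Tᵢ,Tⱼ) = Cov(Xᵢ,Xⱼ); the off-diagonal part of the true-score variance is the same as above.
True-score variance = [0.55 + 0.92] + 1.2 = 1.47 + 1.2 = 2.67.
Reliability = 2.67 / 3.2 = 0.834.

0.834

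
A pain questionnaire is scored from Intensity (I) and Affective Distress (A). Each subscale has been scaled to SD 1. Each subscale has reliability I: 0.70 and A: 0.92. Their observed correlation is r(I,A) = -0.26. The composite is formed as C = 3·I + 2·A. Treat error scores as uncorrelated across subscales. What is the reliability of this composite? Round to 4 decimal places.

0.6943

Var(C) = 3² + 2² + 2·[6·(-0.26)] = 13 − 3.12 = 9.88.
Under uncorrelated errors the observed covariances equal the true-score covariances, so only the own-variance terms attenuate.
True-score variance = [3²·0.70 + 2²·0.92] − 3.12 = 9.98 − 3.12 = 6.86.
Reliability = 6.86 / 9.88 = 0.6943.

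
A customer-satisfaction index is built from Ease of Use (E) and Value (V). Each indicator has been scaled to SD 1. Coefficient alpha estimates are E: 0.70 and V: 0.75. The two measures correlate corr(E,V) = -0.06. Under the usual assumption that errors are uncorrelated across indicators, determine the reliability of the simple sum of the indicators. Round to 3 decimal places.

Var(E+V) = 2 + 2·[(-0.06)] = 2 − 0.12 = 1.88.
Under uncorrelated errors the observed covariances equal the true-score covariances, so only the own-variance terms attenuate.
True-score variance = [0.70 + 0.75] − 0.12 = 1.45 − 0.12 = 1.33.
Reliability = 1.33 / 1.88 = 0.707.

0.707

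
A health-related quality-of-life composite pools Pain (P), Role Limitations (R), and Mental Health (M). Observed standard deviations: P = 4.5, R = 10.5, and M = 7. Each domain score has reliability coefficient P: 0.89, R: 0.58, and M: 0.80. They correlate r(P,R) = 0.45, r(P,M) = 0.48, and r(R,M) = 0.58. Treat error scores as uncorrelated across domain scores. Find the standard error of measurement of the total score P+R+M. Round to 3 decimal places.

Var(total) = 179.5 + 158.025 = 337.525.
True-score variance = 121.167 + 158.025 = 279.192, so reliability = 0.8272.
Error variance = 337.525 − 279.192 = 58.3325; SEM = √58.3325 = 7.638.

7.638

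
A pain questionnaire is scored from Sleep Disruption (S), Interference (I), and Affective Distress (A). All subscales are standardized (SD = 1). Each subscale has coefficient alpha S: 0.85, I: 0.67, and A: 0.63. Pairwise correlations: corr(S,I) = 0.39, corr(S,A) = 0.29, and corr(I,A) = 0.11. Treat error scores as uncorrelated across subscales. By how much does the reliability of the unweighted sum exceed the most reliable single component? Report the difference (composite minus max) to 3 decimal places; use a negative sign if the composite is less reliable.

Var(sum) = 3 + 1.58 = 4.58; true-score variance = 2.15 + 1.58 = 3.73; composite reliability = 0.8144.
Max component reliability = 0.8500.
Difference = 0.8144 − 0.8500 = -0.036.

-0.036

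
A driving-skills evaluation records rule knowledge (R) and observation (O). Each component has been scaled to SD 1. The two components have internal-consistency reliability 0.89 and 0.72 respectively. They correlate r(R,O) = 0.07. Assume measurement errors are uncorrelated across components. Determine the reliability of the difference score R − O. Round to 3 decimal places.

0.790

Var(R−O) = 1 + 1 − 2·0.07 = 2 − 0.14 = 1.86.
Because errors are independent across components, Cov(Tᵢ,Tⱼ) = Cov(Xᵢ,Xⱼ); the off-diagonal part of the true-score variance is the same as above.
True-score variance = [0.89 + 0.72] − 0.14 = 1.61 − 0.14 = 1.47.
Reliability = 1.47 / 1.86 = 0.790.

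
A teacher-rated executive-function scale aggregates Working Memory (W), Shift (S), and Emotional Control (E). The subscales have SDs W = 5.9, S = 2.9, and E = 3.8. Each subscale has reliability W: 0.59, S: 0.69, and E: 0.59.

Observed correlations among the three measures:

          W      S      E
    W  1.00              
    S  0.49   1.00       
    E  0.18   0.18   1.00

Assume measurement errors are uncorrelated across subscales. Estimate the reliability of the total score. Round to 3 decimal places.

0.736

Var(W+S+E) = 5.9² + 2.9² + 3.8² + 2·[5.9·2.9·0.49 + 5.9·3.8·0.18 + 2.9·3.8·0.18] = 57.66 + 28.8062 = 86.4662.
With uncorrelated errors the cross-covariances are all true-score covariance, so they carry over unchanged; only the diagonal terms shrink to ρᵢσᵢ².
True-score variance = [5.9²·0.59 + 2.9²·0.69 + 3.8²·0.59] + 28.8062 = 34.8604 + 28.8062 = 63.6666.
Reliability = 63.6666 / 86.4662 = 0.736.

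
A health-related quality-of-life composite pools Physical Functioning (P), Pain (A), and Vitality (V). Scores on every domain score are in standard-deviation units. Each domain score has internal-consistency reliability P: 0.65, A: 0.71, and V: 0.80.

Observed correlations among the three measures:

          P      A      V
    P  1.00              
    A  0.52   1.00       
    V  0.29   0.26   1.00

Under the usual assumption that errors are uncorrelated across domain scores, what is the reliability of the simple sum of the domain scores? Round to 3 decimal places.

Var(P+A+V) = 3 + 2·[0.52 + 0.29 + 0.26] = 3 + 2.14 = 5.14.
With uncorrelated errors the cross-covariances are all true-score covariance, so they carry over unchanged; only the diagonal terms shrink to ρᵢσᵢ².
True-score variance = [0.65 + 0.71 + 0.80] + 2.14 = 2.16 + 2.14 = 4.3.
Reliability = 4.3 / 5.14 = 0.837.

0.837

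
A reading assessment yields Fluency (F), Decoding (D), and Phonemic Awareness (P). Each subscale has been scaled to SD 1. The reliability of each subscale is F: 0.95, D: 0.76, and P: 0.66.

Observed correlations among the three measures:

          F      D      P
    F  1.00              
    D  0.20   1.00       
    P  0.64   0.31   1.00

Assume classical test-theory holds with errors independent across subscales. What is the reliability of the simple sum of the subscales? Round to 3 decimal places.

Var(F+D+P) = 3 + 2·[0.20 + 0.64 + 0.31] = 3 + 2.3 = 5.3.
Under uncorrelated errors the observed covariances equal the true-score covariances, so only the own-variance terms attenuate.
True-score variance = [0.95 + 0.76 + 0.66] + 2.3 = 2.37 + 2.3 = 4.67.
Reliability = 4.67 / 5.3 = 0.881.

0.881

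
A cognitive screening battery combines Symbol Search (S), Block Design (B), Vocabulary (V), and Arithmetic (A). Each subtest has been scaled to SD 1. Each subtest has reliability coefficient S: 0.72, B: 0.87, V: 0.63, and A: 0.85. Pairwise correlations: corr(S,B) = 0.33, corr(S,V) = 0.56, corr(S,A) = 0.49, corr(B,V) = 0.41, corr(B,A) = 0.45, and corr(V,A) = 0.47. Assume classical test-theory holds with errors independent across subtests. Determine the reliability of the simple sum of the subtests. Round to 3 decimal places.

0.901

Var(S+B+V+A) = 4 + 2·[0.33 + 0.56 + 0.49 + 0.41 + 0.45 + 0.47] = 4 + 5.42 = 9.42.
With uncorrelated errors the cross-covariances are all true-score covariance, so they carry over unchanged; only the diagonal terms shrink to ρᵢσᵢ².
True-score variance = [0.72 + 0.87 + 0.63 + 0.85] + 5.42 = 3.07 + 5.42 = 8.49.
Reliability = 8.49 / 9.42 = 0.901.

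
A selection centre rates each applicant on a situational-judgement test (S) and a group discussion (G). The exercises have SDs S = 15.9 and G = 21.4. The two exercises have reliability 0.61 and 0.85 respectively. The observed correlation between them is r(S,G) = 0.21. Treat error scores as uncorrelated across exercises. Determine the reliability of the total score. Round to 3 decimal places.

0.804

Var(S+G) = 15.9² + 21.4² + 2·[15.9·21.4·0.21] = 710.77 + 142.909 = 853.679.
Because errors are independent across components, Cov(Tᵢ,Tⱼ) = Cov(Xᵢ,Xⱼ); the off-diagonal part of the true-score variance is the same as above.
True-score variance = [15.9²·0.61 + 21.4²·0.85] + 142.909 = 543.48 + 142.909 = 686.389.
Reliability = 686.389 / 853.679 = 0.804.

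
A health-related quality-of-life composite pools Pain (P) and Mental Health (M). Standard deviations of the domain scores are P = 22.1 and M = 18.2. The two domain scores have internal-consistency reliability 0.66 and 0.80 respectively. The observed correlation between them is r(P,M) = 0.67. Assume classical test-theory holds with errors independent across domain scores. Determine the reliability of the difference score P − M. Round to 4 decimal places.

Var(P−M) = 22.1² + 18.2² − 2·22.1·18.2·0.67 = 819.65 − 538.975 = 280.675.
Because errors are independent across components, Cov(Tᵢ,Tⱼ) = Cov(Xᵢ,Xⱼ); the off-diagonal part of the true-score variance is the same as above.
True-score variance = [22.1²·0.66 + 18.2²·0.80] − 538.975 = 587.343 − 538.975 = 48.3678.
Reliability = 48.3678 / 280.675 = 0.1723.

0.1723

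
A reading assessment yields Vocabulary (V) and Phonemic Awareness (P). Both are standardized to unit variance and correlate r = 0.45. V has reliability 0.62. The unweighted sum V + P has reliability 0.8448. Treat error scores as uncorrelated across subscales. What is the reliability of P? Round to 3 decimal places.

Var(V+P) = 2 + 2·0.45 = 2.900.
True-score variance = ρ_V + ρ_P + 2·0.45, so 0.8448 = (0.62 + ρ_P + 0.90) / 2.900.
ρ_P = 0.8448·2.900 − 0.62 − 0.90 = 0.930.

0.930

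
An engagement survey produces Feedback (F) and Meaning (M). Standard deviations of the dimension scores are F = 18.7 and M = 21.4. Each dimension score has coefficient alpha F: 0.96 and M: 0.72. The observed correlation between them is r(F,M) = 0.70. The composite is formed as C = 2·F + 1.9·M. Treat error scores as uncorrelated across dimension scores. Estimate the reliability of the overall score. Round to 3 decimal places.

Var(C) = 2²·18.7² + 1.9²·21.4² + 2·[3.8·18.7·21.4·0.70] = 3052 + 2128.96 = 5180.95.
Because errors are independent across components, Cov(Tᵢ,Tⱼ) = Cov(Xᵢ,Xⱼ); the off-diagonal part of the true-score variance is the same as above.
True-score variance = [2²·18.7²·0.96 + 1.9²·21.4²·0.72] + 2128.96 = 2533.14 + 2128.96 = 4662.1.
Reliability = 4662.1 / 5180.95 = 0.900.

0.900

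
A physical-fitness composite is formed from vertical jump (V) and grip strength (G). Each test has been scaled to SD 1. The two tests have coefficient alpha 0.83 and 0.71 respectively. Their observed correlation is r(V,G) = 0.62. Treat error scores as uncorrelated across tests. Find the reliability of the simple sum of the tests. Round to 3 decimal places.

0.858

Var(V+G) = 2 + 2·[0.62] = 2 + 1.24 = 3.24.
With uncorrelated errors the cross-covariances are all true-score covariance, so they carry over unchanged; only the diagonal terms shrink to ρᵢσᵢ².
True-score variance = [0.83 + 0.71] + 1.24 = 1.54 + 1.24 = 2.78.
Reliability = 2.78 / 3.24 = 0.858.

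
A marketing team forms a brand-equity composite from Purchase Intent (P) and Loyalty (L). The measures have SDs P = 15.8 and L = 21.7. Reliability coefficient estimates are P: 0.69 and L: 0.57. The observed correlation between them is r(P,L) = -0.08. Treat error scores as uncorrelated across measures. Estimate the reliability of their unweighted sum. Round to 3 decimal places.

Var(P+L) = 15.8² + 21.7² + 2·[15.8·21.7·(-0.08)] = 720.53 − 54.8576 = 665.672.
With uncorrelated errors the cross-covariances are all true-score covariance, so they carry over unchanged; only the diagonal terms shrink to ρᵢσᵢ².
True-score variance = [15.8²·0.69 + 21.7²·0.57] − 54.8576 = 440.659 − 54.8576 = 385.801.
Reliability = 385.801 / 665.672 = 0.580.

0.580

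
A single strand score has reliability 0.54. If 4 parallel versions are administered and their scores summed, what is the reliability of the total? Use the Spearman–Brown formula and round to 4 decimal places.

ρ_k = kρ / (1 + (k−1)ρ) = 4·0.54 / (1 + 3·0.54) = 2.160 / 2.620 = 0.8244.

0.8244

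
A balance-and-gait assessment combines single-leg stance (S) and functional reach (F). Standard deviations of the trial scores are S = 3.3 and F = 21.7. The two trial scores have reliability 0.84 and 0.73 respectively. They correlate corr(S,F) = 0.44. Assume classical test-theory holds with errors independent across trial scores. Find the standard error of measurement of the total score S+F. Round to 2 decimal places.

11.35

Var(total) = 481.78 + 63.0168 = 544.797.
True-score variance = 352.897 + 63.0168 = 415.914, so reliability = 0.7634.
Error variance = 544.797 − 415.914 = 128.883; SEM = √128.883 = 11.35.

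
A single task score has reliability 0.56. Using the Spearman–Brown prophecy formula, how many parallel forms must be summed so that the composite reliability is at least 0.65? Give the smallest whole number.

k ≥ ρ*(1−ρ₁)/(ρ₁(1−ρ*)) = 0.65·0.44 / (0.56·0.35) = 1.459.
Smallest integer k = 2.

2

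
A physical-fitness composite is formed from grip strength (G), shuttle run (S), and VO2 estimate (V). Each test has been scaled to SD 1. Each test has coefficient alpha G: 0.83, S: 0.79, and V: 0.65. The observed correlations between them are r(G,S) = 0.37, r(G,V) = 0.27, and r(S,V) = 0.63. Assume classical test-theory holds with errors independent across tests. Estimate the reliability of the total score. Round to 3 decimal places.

0.868

Var(G+S+V) = 3 + 2·[0.37 + 0.27 + 0.63] = 3 + 2.54 = 5.54.
With uncorrelated errors the cross-covariances are all true-score covariance, so they carry over unchanged; only the diagonal terms shrink to ρᵢσᵢ².
True-score variance = [0.83 + 0.79 + 0.65] + 2.54 = 2.27 + 2.54 = 4.81.
Reliability = 4.81 / 5.54 = 0.868.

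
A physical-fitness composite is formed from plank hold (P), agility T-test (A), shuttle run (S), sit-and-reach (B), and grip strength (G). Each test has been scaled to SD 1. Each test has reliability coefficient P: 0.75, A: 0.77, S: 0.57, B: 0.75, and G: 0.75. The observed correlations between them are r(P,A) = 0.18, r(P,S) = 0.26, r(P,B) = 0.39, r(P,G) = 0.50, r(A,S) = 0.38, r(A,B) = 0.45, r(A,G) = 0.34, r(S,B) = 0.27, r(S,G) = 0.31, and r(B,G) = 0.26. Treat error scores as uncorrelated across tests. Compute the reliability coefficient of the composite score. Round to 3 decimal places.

0.879

Var(P+A+S+B+G) = 5 + 2·[0.18 + 0.26 + 0.39 + 0.50 + 0.38 + 0.45 + 0.34 + 0.27 + 0.31 + 0.26] = 5 + 6.68 = 11.68.
Under uncorrelated errors the observed covariances equal the true-score covariances, so only the own-variance terms attenuate.
True-score variance = [0.75 + 0.77 + 0.57 + 0.75 + 0.75] + 6.68 = 3.59 + 6.68 = 10.27.
Reliability = 10.27 / 11.68 = 0.879.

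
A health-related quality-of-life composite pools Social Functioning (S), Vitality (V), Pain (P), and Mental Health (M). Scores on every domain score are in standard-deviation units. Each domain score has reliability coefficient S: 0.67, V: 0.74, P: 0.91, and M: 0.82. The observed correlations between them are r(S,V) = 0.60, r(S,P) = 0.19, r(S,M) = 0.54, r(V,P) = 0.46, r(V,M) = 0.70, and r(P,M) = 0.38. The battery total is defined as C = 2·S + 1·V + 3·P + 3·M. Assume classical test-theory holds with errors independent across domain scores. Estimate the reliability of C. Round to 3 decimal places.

0.916

Var(C) = 2² + 1 + 3² + 3² + 2·[2·0.60 + 6·0.19 + 6·0.54 + 3·0.46 + 3·0.70 + 9·0.38] = 23 + 24.96 = 47.96.
With uncorrelated errors the cross-covariances are all true-score covariance, so they carry over unchanged; only the diagonal terms shrink to ρᵢσᵢ².
True-score variance = [2²·0.67 + 0.74 + 3²·0.91 + 3²·0.82] + 24.96 = 18.99 + 24.96 = 43.95.
Reliability = 43.95 / 47.96 = 0.916.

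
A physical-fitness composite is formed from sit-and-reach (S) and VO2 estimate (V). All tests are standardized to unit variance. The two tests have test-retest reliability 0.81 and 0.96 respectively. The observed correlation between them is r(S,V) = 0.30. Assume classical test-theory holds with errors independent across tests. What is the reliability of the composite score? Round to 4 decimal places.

Var(S+V) = 2 + 2·[0.30] = 2 + 0.6 = 2.6.
Because errors are independent across components, Cov(Tᵢ,Tⱼ) = Cov(Xᵢ,Xⱼ); the off-diagonal part of the true-score variance is the same as above.
True-score variance = [0.81 + 0.96] + 0.6 = 1.77 + 0.6 = 2.37.
Reliability = 2.37 / 2.6 = 0.9115.

0.9115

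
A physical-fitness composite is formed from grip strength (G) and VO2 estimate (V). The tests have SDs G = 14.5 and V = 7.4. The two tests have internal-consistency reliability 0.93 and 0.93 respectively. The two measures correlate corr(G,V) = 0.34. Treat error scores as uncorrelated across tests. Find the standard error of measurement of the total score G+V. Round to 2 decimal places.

Var(total) = 265.01 + 72.964 = 337.974.
True-score variance = 246.459 + 72.964 = 319.423, so reliability = 0.9451.
Error variance = 337.974 − 319.423 = 18.5507; SEM = √18.5507 = 4.31.

4.31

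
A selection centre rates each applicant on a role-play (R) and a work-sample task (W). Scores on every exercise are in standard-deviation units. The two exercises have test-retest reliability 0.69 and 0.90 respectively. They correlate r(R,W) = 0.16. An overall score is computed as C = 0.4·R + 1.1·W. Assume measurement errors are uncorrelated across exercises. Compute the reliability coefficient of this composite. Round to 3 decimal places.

0.887

Var(C) = 0.4² + 1.1² + 2·[0.44·0.16] = 1.37 + 0.1408 = 1.5108.
Because errors are independent across components, Cov(Tᵢ,Tⱼ) = Cov(Xᵢ,Xⱼ); the off-diagonal part of the true-score variance is the same as above.
True-score variance = [0.4²·0.69 + 1.1²·0.90] + 0.1408 = 1.1994 + 0.1408 = 1.3402.
Reliability = 1.3402 / 1.5108 = 0.887.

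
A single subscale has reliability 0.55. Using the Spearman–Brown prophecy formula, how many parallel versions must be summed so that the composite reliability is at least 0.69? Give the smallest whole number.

k ≥ ρ*(1−ρ₁)/(ρ₁(1−ρ*)) = 0.69·0.45 / (0.55·0.31) = 1.821.
Smallest integer k = 2.

2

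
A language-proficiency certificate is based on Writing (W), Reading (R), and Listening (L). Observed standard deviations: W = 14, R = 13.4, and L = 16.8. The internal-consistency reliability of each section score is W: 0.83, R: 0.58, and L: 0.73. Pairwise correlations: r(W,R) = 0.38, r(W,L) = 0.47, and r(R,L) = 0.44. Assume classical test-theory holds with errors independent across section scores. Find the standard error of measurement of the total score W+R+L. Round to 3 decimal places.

Var(total) = 657.8 + 561.77 = 1219.57.
True-score variance = 472.86 + 561.77 = 1034.63, so reliability = 0.8484.
Error variance = 1219.57 − 1034.63 = 184.94; SEM = √184.94 = 13.599.

13.599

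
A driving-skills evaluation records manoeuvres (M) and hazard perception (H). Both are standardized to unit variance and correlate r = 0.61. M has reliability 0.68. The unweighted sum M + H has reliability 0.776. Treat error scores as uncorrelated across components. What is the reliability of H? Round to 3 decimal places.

Var(M+H) = 2 + 2·0.61 = 3.220.
True-score variance = ρ_M + ρ_H + 2·0.61, so 0.776 = (0.68 + ρ_H + 1.22) / 3.220.
ρ_H = 0.776·3.220 − 0.68 − 1.22 = 0.599.

0.599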